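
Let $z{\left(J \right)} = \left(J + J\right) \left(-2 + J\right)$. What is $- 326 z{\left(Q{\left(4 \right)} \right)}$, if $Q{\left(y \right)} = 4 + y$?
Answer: $-31296$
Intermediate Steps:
$z{\left(J \right)} = 2 J \left(-2 + J\right)$
$- 326 z{\left(Q{\left(4 \right)} \right)} = - 326 \cdot 2 \left(4 + 4\right) \left(-2 + \left(4 + 4\right)\right) = - 326 \cdot 2 \cdot 8 \left(-2 + 8\right) = - 326 \cdot 2 \cdot 8 \cdot 6 = \left(-326\right) 96 = -31296$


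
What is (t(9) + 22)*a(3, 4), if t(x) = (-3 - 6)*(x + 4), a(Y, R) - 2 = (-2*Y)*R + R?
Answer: 1710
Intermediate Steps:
a(Y, R) = 2 + R - 2*R*Y (a(Y, R) = 2 + ((-2*Y)*R + R) = 2 + (-2*R*Y + R) = 2 + (R - 2*R*Y) = 2 + R - 2*R*Y)
t(x) = -36 - 9*x (t(x) = -9*(4 + x) = -36 - 9*x)
(t(9) + 22)*a(3, 4) = ((-36 - 9*9) + 22)*(2 + 4 - 2*4*3) = ((-36 - 81) + 22)*(2 + 4 - 24) = (-117 + 22)*(-18) = -95*(-18) = 1710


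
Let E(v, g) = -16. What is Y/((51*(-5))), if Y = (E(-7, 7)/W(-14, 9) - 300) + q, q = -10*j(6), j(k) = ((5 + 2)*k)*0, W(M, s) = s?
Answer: 2716/2295 ≈ 1.1834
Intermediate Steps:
j(k) = 0 (j(k) = (7*k)*0 = 0)
q = 0 (q = -10*0 = 0)
Y = -2716/9 (Y = (-16/9 - 300) + 0 = -2716/9 + 0 = -2716/9 ≈ -301.78)
Y/((51*(-5))) = -2716/(9*(51*(-5))) = -2716/9/(-255) = -2716/9*(-1/255) = 2716/2295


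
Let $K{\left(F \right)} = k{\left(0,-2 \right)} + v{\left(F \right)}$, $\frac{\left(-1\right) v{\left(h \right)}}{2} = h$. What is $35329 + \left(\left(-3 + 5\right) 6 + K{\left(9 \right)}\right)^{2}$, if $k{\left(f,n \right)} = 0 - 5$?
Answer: $35450$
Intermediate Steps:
$k{\left(f,n \right)} = -5$ ($k{\left(f,n \right)} = 0 - 5 = -5$)
$v{\left(h \right)} = - 2 h$
$K{\left(F \right)} = -5 - 2 F$
$35329 + \left(\left(-3 + 5\right) 6 + K{\left(9 \right)}\right)^{2} = 35329 + \left(\left(-3 + 5\right) 6 - 23\right)^{2} = 35329 + \left(2 \cdot 6 - 23\right)^{2} = 35329 + \left(12 - 23\right)^{2} = 35329 + \left(-11\right)^{2} = 35329 + 121 = 35450$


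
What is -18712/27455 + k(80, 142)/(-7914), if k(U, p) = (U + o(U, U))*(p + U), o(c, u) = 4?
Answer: -110011268/36213145 ≈ -3.0379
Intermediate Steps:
k(U, p) = (4 + U)*(U + p) (k(U, p) = (U + 4)*(p + U) = (4 + U)*(U + p))
-18712/27455 + k(80, 142)/(-7914) = -18712/27455 + (80² + 4*80 + 4*142 + 80*142)/(-7914) = -18712*1/27455 + (6400 + 320 + 568 + 11360)*(-1/7914) = -18712/27455 + 18648*(-1/7914) = -18712/27455 - 3108/1319 = -110011268/36213145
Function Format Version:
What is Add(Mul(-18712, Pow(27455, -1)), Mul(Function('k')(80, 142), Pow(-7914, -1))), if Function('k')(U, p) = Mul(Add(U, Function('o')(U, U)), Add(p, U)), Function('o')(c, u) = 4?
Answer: Rational(-110011268, 36213145) ≈ -3.0379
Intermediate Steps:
Function('k')(U, p) = Mul(Add(4, U), Add(U, p)) (Function('k')(U, p) = Mul(Add(U, 4), Add(p, U)) = Mul(Add(4, U), Add(U, p)))
Add(Mul(-18712, Pow(27455, -1)), Mul(Function('k')(80, 142), Pow(-7914, -1))) = Add(Mul(-18712, Pow(27455, -1)), Mul(Add(Pow(80, 2), Mul(4, 80), Mul(4, 142), Mul(80, 142)), Pow(-7914, -1))) = Add(Mul(-18712, Rational(1, 27455)), Mul(Add(6400, 320, 568, 11360), Rational(-1, 7914))) = Add(Rational(-18712, 27455), Mul(18648, Rational(-1, 7914))) = Add(Rational(-18712, 27455), Rational(-3108, 1319)) = Rational(-110011268, 36213145)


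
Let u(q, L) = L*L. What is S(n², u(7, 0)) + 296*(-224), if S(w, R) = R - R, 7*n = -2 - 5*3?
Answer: -66304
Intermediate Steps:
n = -17/7 (n = (-2 - 5*3)/7 = (-2 - 15)/7 = (⅐)*(-17) = -17/7 ≈ -2.4286)
u(q, L) = L²
S(w, R) = 0
S(n², u(7, 0)) + 296*(-224) = 0 + 296*(-224) = 0 - 66304 = -66304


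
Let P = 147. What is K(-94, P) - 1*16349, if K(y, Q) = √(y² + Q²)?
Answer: -16349 + √30445 ≈ -16175.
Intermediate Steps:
K(y, Q) = √(Q² + y²)
K(-94, P) - 1*16349 = √(147² + (-94)²) - 1*16349 = √(21609 + 8836) - 16349 = √30445 - 16349 = -16349 + √30445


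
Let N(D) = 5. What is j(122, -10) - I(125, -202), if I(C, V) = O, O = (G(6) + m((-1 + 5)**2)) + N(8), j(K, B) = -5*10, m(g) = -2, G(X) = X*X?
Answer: -89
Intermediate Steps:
G(X) = X**2
j(K, B) = -50
O = 39 (O = (6**2 - 2) + 5 = (36 - 2) + 5 = 34 + 5 = 39)
I(C, V) = 39
j(122, -10) - I(125, -202) = -50 - 1*39 = -50 - 39 = -89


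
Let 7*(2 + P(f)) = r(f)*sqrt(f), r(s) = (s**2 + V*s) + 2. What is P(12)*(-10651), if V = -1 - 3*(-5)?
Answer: 21302 - 6688828*sqrt(3)/7 ≈ -1.6338e+6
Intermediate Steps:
V = 14 (V = -1 + 15 = 14)
r(s) = 2 + s**2 + 14*s (r(s) = (s**2 + 14*s) + 2 = 2 + s**2 + 14*s)
P(f) = -2 + sqrt(f)*(2 + f**2 + 14*f)/7 (P(f) = -2 + ((2 + f**2 + 14*f)*sqrt(f))/7 = -2 + (sqrt(f)*(2 + f**2 + 14*f))/7 = -2 + sqrt(f)*(2 + f**2 + 14*f)/7)
P(12)*(-10651) = (-2 + sqrt(12)*(2 + 12**2 + 14*12)/7)*(-10651) = (-2 + (2*sqrt(3))*(2 + 144 + 168)/7)*(-10651) = (-2 + (1/7)*(2*sqrt(3))*314)*(-10651) = (-2 + 628*sqrt(3)/7)*(-10651) = 21302 - 6688828*sqrt(3)/7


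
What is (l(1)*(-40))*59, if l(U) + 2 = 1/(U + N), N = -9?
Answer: 5015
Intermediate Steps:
l(U) = -2 + 1/(-9 + U) (l(U) = -2 + 1/(U - 9) = -2 + 1/(-9 + U))
(l(1)*(-40))*59 = (((19 - 2*1)/(-9 + 1))*(-40))*59 = (((19 - 2)/(-8))*(-40))*59 = (-⅛*17*(-40))*59 = -17/8*(-40)*59 = 85*59 = 5015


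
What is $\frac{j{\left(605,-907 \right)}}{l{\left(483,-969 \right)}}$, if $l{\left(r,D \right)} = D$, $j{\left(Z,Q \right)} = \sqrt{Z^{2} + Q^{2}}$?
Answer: $- \frac{\sqrt{1188674}}{969} \approx -1.1251$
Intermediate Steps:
$j{\left(Z,Q \right)} = \sqrt{Q^{2} + Z^{2}}$
$\frac{j{\left(605,-907 \right)}}{l{\left(483,-969 \right)}} = \frac{\sqrt{\left(-907\right)^{2} + 605^{2}}}{-969} = \sqrt{822649 + 366025} \left(- \frac{1}{969}\right) = \sqrt{1188674} \left(- \frac{1}{969}\right) = - \frac{\sqrt{1188674}}{969}$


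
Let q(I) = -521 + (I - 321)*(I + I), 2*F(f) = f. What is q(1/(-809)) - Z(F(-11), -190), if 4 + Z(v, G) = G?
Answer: -213495907/654481 ≈ -326.21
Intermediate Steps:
F(f) = f/2
Z(v, G) = -4 + G
q(I) = -521 + 2*I*(-321 + I) (q(I) = -521 + (-321 + I)*(2*I) = -521 + 2*I*(-321 + I))
q(1/(-809)) - Z(F(-11), -190) = (-521 - 642/(-809) + 2*(1/(-809))**2) - (-4 - 190) = (-521 - 642*(-1/809) + 2*(-1/809)**2) - 1*(-194) = (-521 + 642/809 + 2*(1/654481)) + 194 = (-521 + 642/809 + 2/654481) + 194 = -340465221/654481 + 194 = -213495907/654481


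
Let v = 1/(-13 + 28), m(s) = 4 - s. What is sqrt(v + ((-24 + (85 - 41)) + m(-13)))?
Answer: 2*sqrt(2085)/15 ≈ 6.0882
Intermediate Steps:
v = 1/15 ≈ 0.066667
sqrt(v + ((-24 + (85 - 41)) + m(-13))) = sqrt(1/15 + ((-24 + (85 - 41)) + (4 - 1*(-13)))) = sqrt(1/15 + ((-24 + 44) + (4 + 13))) = sqrt(1/15 + (20 + 17)) = sqrt(1/15 + 37) = sqrt(556/15) = 2*sqrt(2085)/15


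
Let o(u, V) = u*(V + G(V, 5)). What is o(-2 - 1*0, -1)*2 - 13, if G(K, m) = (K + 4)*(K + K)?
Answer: 15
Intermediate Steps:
G(K, m) = 2*K*(4 + K) (G(K, m) = (4 + K)*(2*K) = 2*K*(4 + K))
o(u, V) = u*(V + 2*V*(4 + V))
o(-2 - 1*0, -1)*2 - 13 = -(-2 - 1*0)*(9 + 2*(-1))*2 - 13 = -(-2 + 0)*(9 - 2)*2 - 13 = -1*(-2)*7*2 - 13 = 14*2 - 13 = 28 - 13 = 15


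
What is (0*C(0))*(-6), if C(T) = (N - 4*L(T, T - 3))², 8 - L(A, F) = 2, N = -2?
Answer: 0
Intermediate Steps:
L(A, F) = 6 (L(A, F) = 8 - 1*2 = 8 - 2 = 6)
C(T) = 676 (C(T) = (-2 - 4*6)² = (-2 - 24)² = (-26)² = 676)
(0*C(0))*(-6) = (0*676)*(-6) = 0*(-6) = 0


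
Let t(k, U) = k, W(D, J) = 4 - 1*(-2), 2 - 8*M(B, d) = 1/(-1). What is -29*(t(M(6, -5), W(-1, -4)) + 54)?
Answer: -12615/8 ≈ -1576.9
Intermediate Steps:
M(B, d) = 3/8 (M(B, d) = 1/4 - 1/(8*(-1)) = 1/4 - (-1)/8 = 1/4 - 1/8*(-1) = 1/4 + 1/8 = 3/8)
W(D, J) = 6 (W(D, J) = 4 + 2 = 6)
-29*(t(M(6, -5), W(-1, -4)) + 54) = -29*(3/8 + 54) = -29*435/8 = -12615/8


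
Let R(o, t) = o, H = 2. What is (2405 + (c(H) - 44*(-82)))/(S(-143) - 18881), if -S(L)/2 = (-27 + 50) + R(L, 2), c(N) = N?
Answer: -6015/18641 ≈ -0.32268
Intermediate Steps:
S(L) = -46 - 2*L (S(L) = -2*((-27 + 50) + L) = -2*(23 + L) = -46 - 2*L)
(2405 + (c(H) - 44*(-82)))/(S(-143) - 18881) = (2405 + (2 - 44*(-82)))/((-46 - 2*(-143)) - 18881) = (2405 + (2 + 3608))/((-46 + 286) - 18881) = (2405 + 3610)/(240 - 18881) = 6015/(-18641) = 6015*(-1/18641) = -6015/18641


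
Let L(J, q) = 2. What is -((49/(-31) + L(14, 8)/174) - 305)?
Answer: 826817/2697 ≈ 306.57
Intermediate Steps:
-((49/(-31) + L(14, 8)/174) - 305) = -((49/(-31) + 2/174) - 305) = -((49*(-1/31) + 2*(1/174)) - 305) = -((-49/31 + 1/87) - 305) = -(-4232/2697 - 305) = -1*(-826817/2697) = 826817/2697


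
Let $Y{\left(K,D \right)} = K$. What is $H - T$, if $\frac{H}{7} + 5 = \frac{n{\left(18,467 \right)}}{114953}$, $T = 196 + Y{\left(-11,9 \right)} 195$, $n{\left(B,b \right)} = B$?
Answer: $\frac{220020168}{114953} \approx 1914.0$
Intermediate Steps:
$T = -1949$ ($T = 196 - 2145 = -1949$)
$H = - \frac{4023229}{114953}$ ($H = -35 + 7 \cdot \frac{18}{114953} = -35 + \frac{126}{114953} = - \frac{4023229}{114953} \approx -34.999$)
$H - T = - \frac{4023229}{114953} - -1949 = - \frac{4023229}{114953} + 1949 = \frac{220020168}{114953}$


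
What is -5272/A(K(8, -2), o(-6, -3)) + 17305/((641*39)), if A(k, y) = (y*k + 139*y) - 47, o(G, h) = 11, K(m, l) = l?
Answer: -26632357/9124635 ≈ -2.9187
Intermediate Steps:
A(k, y) = -47 + 139*y + k*y (A(k, y) = (k*y + 139*y) - 47 = (139*y + k*y) - 47 = -47 + 139*y + k*y)
-5272/A(K(8, -2), o(-6, -3)) + 17305/((641*39)) = -5272/(-47 + 139*11 - 2*11) + 17305/((641*39)) = -5272/(-47 + 1529 - 22) + 17305/24999 = -5272/1460 + 17305*(1/24999) = -5272*1/1460 + 17305/24999 = -1318/365 + 17305/24999 = -26632357/9124635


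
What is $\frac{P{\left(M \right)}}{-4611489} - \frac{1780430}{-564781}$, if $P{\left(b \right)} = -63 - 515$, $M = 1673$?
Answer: $\frac{8210759803688}{2604481368909} \approx 3.1525$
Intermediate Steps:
$P{\left(b \right)} = -578$
$\frac{P{\left(M \right)}}{-4611489} - \frac{1780430}{-564781} = - \frac{578}{-4611489} - \frac{1780430}{-564781} = \left(-578\right) \left(- \frac{1}{4611489}\right) - - \frac{1780430}{564781} = \frac{578}{4611489} + \frac{1780430}{564781} = \frac{8210759803688}{2604481368909}$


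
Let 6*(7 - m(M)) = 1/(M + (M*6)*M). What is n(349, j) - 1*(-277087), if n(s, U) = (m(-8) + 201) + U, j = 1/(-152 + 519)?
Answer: 229586951729/827952 ≈ 2.7730e+5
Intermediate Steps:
m(M) = 7 - 1/(6*(M + 6*M**2)) (m(M) = 7 - 1/(6*(M + (M*6)*M)) = 7 - 1/(6*(M + (6*M)*M)) = 7 - 1/(6*(M + 6*M**2)))
j = 1/367 ≈ 0.0027248
n(s, U) = 469247/2256 + U (n(s, U) = ((1/6)*(-1 + 42*(-8) + 252*(-8)**2)/(-8*(1 + 6*(-8))) + 201) + U = ((1/6)*(-1/8)*(-1 - 336 + 252*64)/(1 - 48) + 201) + U = ((1/6)*(-1/8)*(-1 - 336 + 16128)/(-47) + 201) + U = ((1/6)*(-1/8)*(-1/47)*15791 + 201) + U = (15791/2256 + 201) + U = 469247/2256 + U)
n(349, j) - 1*(-277087) = (469247/2256 + 1/367) - 1*(-277087) = 172215905/827952 + 277087 = 229586951729/827952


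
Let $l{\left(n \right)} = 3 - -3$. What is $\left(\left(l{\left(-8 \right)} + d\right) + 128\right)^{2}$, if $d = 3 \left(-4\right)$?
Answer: $14884$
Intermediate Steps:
$d = -12$
$l{\left(n \right)} = 6$ ($l{\left(n \right)} = 3 + 3 = 6$)
$\left(\left(l{\left(-8 \right)} + d\right) + 128\right)^{2} = \left(\left(6 - 12\right) + 128\right)^{2} = \left(-6 + 128\right)^{2} = 122^{2} = 14884$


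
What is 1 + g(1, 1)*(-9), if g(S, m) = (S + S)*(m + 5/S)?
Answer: -107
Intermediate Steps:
g(S, m) = 2*S*(m + 5/S) (g(S, m) = (2*S)*(m + 5/S) = 2*S*(m + 5/S))
1 + g(1, 1)*(-9) = 1 + (10 + 2*1*1)*(-9) = 1 + (10 + 2)*(-9) = 1 + 12*(-9) = 1 - 108 = -107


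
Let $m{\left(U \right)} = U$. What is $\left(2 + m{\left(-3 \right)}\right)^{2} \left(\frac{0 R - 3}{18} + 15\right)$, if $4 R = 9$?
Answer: $\frac{89}{6} \approx 14.833$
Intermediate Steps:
$R = \frac{9}{4}$ ($R = \frac{1}{4} \cdot 9 = \frac{9}{4} \approx 2.25$)
$\left(2 + m{\left(-3 \right)}\right)^{2} \left(\frac{0 R - 3}{18} + 15\right) = \left(2 - 3\right)^{2} \left(\frac{0 \cdot \frac{9}{4} - 3}{18} + 15\right) = \left(-1\right)^{2} \left(\left(0 - 3\right) \frac{1}{18} + 15\right) = 1 \left(\left(-3\right) \frac{1}{18} + 15\right) = 1 \left(- \frac{1}{6} + 15\right) = 1 \cdot \frac{89}{6} = \frac{89}{6}$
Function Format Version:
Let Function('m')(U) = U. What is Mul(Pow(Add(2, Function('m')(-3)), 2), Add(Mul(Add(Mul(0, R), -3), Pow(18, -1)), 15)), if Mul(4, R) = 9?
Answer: Rational(89, 6) ≈ 14.833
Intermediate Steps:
R = Rational(9, 4) (R = Mul(Rational(1, 4), 9) = Rational(9, 4) ≈ 2.2500)
Mul(Pow(Add(2, Function('m')(-3)), 2), Add(Mul(Add(Mul(0, R), -3), Pow(18, -1)), 15)) = Mul(Pow(Add(2, -3), 2), Add(Mul(Add(Mul(0, Rational(9, 4)), -3), Pow(18, -1)), 15)) = Mul(Pow(-1, 2), Add(Mul(Add(0, -3), Rational(1, 18)), 15)) = Mul(1, Add(Mul(-3, Rational(1, 18)), 15)) = Mul(1, Add(Rational(-1, 6), 15)) = Mul(1, Rational(89, 6)) = Rational(89, 6)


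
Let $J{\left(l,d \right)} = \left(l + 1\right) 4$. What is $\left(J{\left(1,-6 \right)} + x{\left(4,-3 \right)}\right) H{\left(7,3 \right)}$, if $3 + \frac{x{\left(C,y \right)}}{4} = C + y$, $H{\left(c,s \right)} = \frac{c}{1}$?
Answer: $0$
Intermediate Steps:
$J{\left(l,d \right)} = 4 + 4 l$ ($J{\left(l,d \right)} = \left(1 + l\right) 4 = 4 + 4 l$)
$H{\left(c,s \right)} = c$ ($H{\left(c,s \right)} = c 1 = c$)
$x{\left(C,y \right)} = -12 + 4 C + 4 y$ ($x{\left(C,y \right)} = -12 + 4 \left(C + y\right) = -12 + \left(4 C + 4 y\right) = -12 + 4 C + 4 y$)
$\left(J{\left(1,-6 \right)} + x{\left(4,-3 \right)}\right) H{\left(7,3 \right)} = \left(\left(4 + 4 \cdot 1\right) + \left(-12 + 4 \cdot 4 + 4 \left(-3\right)\right)\right) 7 = \left(\left(4 + 4\right) - 8\right) 7 = \left(8 - 8\right) 7 = 0 \cdot 7 = 0$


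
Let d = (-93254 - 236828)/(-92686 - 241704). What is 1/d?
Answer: 167195/165041 ≈ 1.0131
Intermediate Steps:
d = 165041/167195 (d = -330082/(-334390) = -330082*(-1/334390) = 165041/167195 ≈ 0.98712)
1/d = 1/(165041/167195) = 167195/165041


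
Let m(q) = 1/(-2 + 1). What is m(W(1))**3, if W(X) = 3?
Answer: -1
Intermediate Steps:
m(q) = -1 (m(q) = 1/(-1) = -1)
m(W(1))**3 = (-1)**3 = -1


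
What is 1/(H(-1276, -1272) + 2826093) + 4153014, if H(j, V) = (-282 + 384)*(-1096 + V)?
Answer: 10733701404799/2584557 ≈ 4.1530e+6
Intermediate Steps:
H(j, V) = -111792 + 102*V (H(j, V) = 102*(-1096 + V) = -111792 + 102*V)
1/(H(-1276, -1272) + 2826093) + 4153014 = 1/((-111792 + 102*(-1272)) + 2826093) + 4153014 = 1/((-111792 - 129744) + 2826093) + 4153014 = 1/(-241536 + 2826093) + 4153014 = 1/2584557 + 4153014 = 10733701404799/2584557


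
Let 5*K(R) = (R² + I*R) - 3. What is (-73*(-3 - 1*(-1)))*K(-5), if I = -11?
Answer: 11242/5 ≈ 2248.4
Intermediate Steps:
K(R) = -⅗ - 11*R/5 + R²/5 (K(R) = ((R² - 11*R) - 3)/5 = (-3 + R² - 11*R)/5 = -⅗ - 11*R/5 + R²/5)
(-73*(-3 - 1*(-1)))*K(-5) = (-73*(-3 - 1*(-1)))*(-⅗ - 11/5*(-5) + (⅕)*(-5)²) = (-73*(-3 + 1))*(-⅗ + 11 + (⅕)*25) = (-73*(-2))*(-⅗ + 11 + 5) = 146*(77/5) = 11242/5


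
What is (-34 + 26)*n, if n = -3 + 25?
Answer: -176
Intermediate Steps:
n = 22
(-34 + 26)*n = (-34 + 26)*22 = -8*22 = -176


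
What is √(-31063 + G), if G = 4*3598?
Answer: I*√16671 ≈ 129.12*I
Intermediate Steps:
G = 14392
√(-31063 + G) = √(-31063 + 14392) = √(-16671) = I*√16671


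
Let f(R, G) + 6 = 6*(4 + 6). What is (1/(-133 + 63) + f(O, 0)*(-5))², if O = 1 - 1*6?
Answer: 357247801/4900 ≈ 72908.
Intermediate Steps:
O = -5 (O = 1 - 6 = -5)
f(R, G) = 54 (f(R, G) = -6 + 6*(4 + 6) = -6 + 6*10 = -6 + 60 = 54)
(1/(-133 + 63) + f(O, 0)*(-5))² = (1/(-133 + 63) + 54*(-5))² = (1/(-70) - 270)² = (-1/70 - 270)² = (-18901/70)² = 357247801/4900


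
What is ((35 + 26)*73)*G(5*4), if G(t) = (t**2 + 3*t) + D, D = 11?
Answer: 2097363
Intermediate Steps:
G(t) = 11 + t**2 + 3*t (G(t) = (t**2 + 3*t) + 11 = 11 + t**2 + 3*t)
((35 + 26)*73)*G(5*4) = ((35 + 26)*73)*(11 + (5*4)**2 + 3*(5*4)) = (61*73)*(11 + 20**2 + 3*20) = 4453*(11 + 400 + 60) = 4453*471 = 2097363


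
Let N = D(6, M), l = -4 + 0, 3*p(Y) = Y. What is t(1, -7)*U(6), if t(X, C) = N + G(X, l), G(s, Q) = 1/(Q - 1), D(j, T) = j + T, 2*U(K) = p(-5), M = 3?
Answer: -22/3 ≈ -7.3333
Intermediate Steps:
p(Y) = Y/3
U(K) = -⅚ (U(K) = ((⅓)*(-5))/2 = (½)*(-5/3) = -⅚)
l = -4
D(j, T) = T + j
N = 9 (N = 3 + 6 = 9)
G(s, Q) = 1/(-1 + Q)
t(X, C) = 44/5 (t(X, C) = 9 + 1/(-1 - 4) = 9 + 1/(-5) = 9 - ⅕ = 44/5)
t(1, -7)*U(6) = (44/5)*(-⅚) = -22/3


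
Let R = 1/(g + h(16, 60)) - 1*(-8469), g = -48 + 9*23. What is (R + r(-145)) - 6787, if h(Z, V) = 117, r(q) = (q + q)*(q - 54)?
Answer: 16392193/276 ≈ 59392.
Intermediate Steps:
r(q) = 2*q*(-54 + q) (r(q) = (2*q)*(-54 + q) = 2*q*(-54 + q))
g = 159 (g = -48 + 207 = 159)
R = 2337445/276 (R = 1/(159 + 117) - 1*(-8469) = 1/276 + 8469 = 2337445/276 ≈ 8469.0)
(R + r(-145)) - 6787 = (2337445/276 + 2*(-145)*(-54 - 145)) - 6787 = (2337445/276 + 2*(-145)*(-199)) - 6787 = (2337445/276 + 57710) - 6787 = 18265405/276 - 6787 = 16392193/276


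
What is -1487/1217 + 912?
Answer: 1108417/1217 ≈ 910.78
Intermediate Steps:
-1487/1217 + 912 = 1108417/1217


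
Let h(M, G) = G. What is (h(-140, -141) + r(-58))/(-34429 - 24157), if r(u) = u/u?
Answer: 70/29293 ≈ 0.0023897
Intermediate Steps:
r(u) = 1
(h(-140, -141) + r(-58))/(-34429 - 24157) = (-141 + 1)/(-34429 - 24157) = -140/(-58586) = -140*(-1/58586) = 70/29293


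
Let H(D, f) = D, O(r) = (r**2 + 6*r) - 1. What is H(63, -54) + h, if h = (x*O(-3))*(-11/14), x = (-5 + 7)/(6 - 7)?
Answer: 331/7 ≈ 47.286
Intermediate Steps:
O(r) = -1 + r**2 + 6*r
x = -2 (x = 2/(-1) = 2*(-1) = -2)
h = -110/7 (h = (-2*(-1 + (-3)**2 + 6*(-3)))*(-11/14) = (-2*(-1 + 9 - 18))*(-11*1/14) = -2*(-10)*(-11/14) = 20*(-11/14) = -110/7 ≈ -15.714)
H(63, -54) + h = 63 - 110/7 = 331/7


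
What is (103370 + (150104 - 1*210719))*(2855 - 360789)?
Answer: -15303468170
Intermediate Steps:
(103370 + (150104 - 1*210719))*(2855 - 360789) = (103370 + (150104 - 210719))*(-357934) = (103370 - 60615)*(-357934) = 42755*(-357934) = -15303468170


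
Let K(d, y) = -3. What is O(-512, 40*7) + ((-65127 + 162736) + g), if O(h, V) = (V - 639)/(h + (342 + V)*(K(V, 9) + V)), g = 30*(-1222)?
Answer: 10469940759/171782 ≈ 60949.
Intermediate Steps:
g = -36660
O(h, V) = (-639 + V)/(h + (-3 + V)*(342 + V)) (O(h, V) = (V - 639)/(h + (342 + V)*(-3 + V)) = (-639 + V)/(h + (-3 + V)*(342 + V)))
O(-512, 40*7) + ((-65127 + 162736) + g) = (-639 + 40*7)/(-1026 - 512 + (40*7)² + 339*(40*7)) + ((-65127 + 162736) - 36660) = (-639 + 280)/(-1026 - 512 + 280² + 339*280) + (97609 - 36660) = -359/(-1026 - 512 + 78400 + 94920) + 60949 = -359/171782 + 60949 = 10469940759/171782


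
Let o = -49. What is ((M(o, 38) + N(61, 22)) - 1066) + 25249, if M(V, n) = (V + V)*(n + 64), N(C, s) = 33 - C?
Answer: 14159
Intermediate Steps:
M(V, n) = 2*V*(64 + n) (M(V, n) = (2*V)*(64 + n) = 2*V*(64 + n))
((M(o, 38) + N(61, 22)) - 1066) + 25249 = ((2*(-49)*(64 + 38) + (33 - 1*61)) - 1066) + 25249 = ((2*(-49)*102 + (33 - 61)) - 1066) + 25249 = ((-9996 - 28) - 1066) + 25249 = (-10024 - 1066) + 25249 = -11090 + 25249 = 14159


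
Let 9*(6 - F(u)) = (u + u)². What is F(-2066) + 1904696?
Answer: 68894/9 ≈ 7654.9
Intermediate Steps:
F(u) = 6 - 4*u²/9 (F(u) = 6 - (u + u)²/9 = 6 - 4*u²/9)
F(-2066) + 1904696 = (6 - 4/9*(-2066)²) + 1904696 = (6 - 4/9*4268356) + 1904696 = (6 - 17073424/9) + 1904696 = -17073370/9 + 1904696 = 68894/9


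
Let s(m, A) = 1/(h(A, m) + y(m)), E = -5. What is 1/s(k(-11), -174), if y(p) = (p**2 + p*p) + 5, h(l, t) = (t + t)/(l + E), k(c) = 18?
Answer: 116851/179 ≈ 652.80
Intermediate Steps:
h(l, t) = 2*t/(-5 + l) (h(l, t) = (t + t)/(l - 5) = (2*t)/(-5 + l) = 2*t/(-5 + l))
y(p) = 5 + 2*p**2 (y(p) = (p**2 + p**2) + 5 = 2*p**2 + 5 = 5 + 2*p**2)
s(m, A) = 1/(5 + 2*m**2 + 2*m/(-5 + A)) (s(m, A) = 1/(2*m/(-5 + A) + (5 + 2*m**2)) = 1/(5 + 2*m**2 + 2*m/(-5 + A)))
1/s(k(-11), -174) = 1/((-5 - 174)/(2*18 + (-5 - 174)*(5 + 2*18**2))) = 1/(-179/(36 - 179*(5 + 2*324))) = 1/(-179/(36 - 179*(5 + 648))) = 1/(-179/(36 - 179*653)) = 1/(-179/(36 - 116887)) = 1/(-179/(-116851)) = 1/(-1/116851*(-179)) = 1/(179/116851) = 116851/179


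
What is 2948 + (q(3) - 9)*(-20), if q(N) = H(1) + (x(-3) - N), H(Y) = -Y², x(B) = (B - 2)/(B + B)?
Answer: 9574/3 ≈ 3191.3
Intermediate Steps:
x(B) = (-2 + B)/(2*B) (x(B) = (-2 + B)/((2*B)) = (-2 + B)*(1/(2*B)) = (-2 + B)/(2*B))
q(N) = -⅙ - N (q(N) = -1*1² + ((½)*(-2 - 3)/(-3) - N) = -1*1 + ((½)*(-⅓)*(-5) - N) = -1 + (⅚ - N) = -⅙ - N)
2948 + (q(3) - 9)*(-20) = 2948 + ((-⅙ - 1*3) - 9)*(-20) = 2948 + ((-⅙ - 3) - 9)*(-20) = 2948 + (-19/6 - 9)*(-20) = 2948 - 73/6*(-20) = 2948 + 730/3 = 9574/3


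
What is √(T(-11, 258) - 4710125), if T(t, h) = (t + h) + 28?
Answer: 5*I*√188394 ≈ 2170.2*I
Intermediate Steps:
T(t, h) = 28 + h + t (T(t, h) = (h + t) + 28 = 28 + h + t)
√(T(-11, 258) - 4710125) = √((28 + 258 - 11) - 4710125) = √(275 - 4710125) = √(-4709850) = 5*I*√188394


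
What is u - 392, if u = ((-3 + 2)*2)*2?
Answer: -396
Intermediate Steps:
u = -4 (u = -1*2*2 = -2*2 = -4)
u - 392 = -4 - 392 = -396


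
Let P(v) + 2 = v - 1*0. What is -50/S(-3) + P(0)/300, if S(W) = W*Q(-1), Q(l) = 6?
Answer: 1247/450 ≈ 2.7711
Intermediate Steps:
P(v) = -2 + v (P(v) = -2 + (v - 1*0) = -2 + (v + 0) = -2 + v)
S(W) = 6*W (S(W) = W*6 = 6*W)
-50/S(-3) + P(0)/300 = -50/(6*(-3)) + (-2 + 0)/300 = -50/(-18) - 2*1/300 = -50*(-1/18) - 1/150 = 25/9 - 1/150 = 1247/450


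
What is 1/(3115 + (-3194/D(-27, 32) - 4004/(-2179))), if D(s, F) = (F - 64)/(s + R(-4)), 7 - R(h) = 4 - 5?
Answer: 34864/42548027 ≈ 0.00081940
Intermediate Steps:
R(h) = 8 (R(h) = 7 - (4 - 5) = 7 - 1*(-1) = 7 + 1 = 8)
D(s, F) = (-64 + F)/(8 + s) (D(s, F) = (F - 64)/(s + 8) = (-64 + F)/(8 + s))
1/(3115 + (-3194/D(-27, 32) - 4004/(-2179))) = 1/(3115 + (-3194*(8 - 27)/(-64 + 32) - 4004/(-2179))) = 1/(3115 + (-3194/(-32/(-19)) - 4004*(-1/2179))) = 1/(3115 + (-3194/((-1/19*(-32))) + 4004/2179)) = 1/(3115 + (-3194/32/19 + 4004/2179)) = 1/(3115 + (-3194*19/32 + 4004/2179)) = 1/(3115 + (-30343/16 + 4004/2179)) = 1/(3115 - 66053333/34864) = 1/(42548027/34864) = 34864/42548027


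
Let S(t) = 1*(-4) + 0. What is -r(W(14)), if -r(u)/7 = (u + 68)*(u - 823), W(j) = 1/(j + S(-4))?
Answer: -39227643/100 ≈ -3.9228e+5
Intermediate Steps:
S(t) = -4 (S(t) = -4 + 0 = -4)
W(j) = 1/(-4 + j) (W(j) = 1/(j - 4) = 1/(-4 + j))
r(u) = -7*(-823 + u)*(68 + u) (r(u) = -7*(u + 68)*(u - 823) = -7*(68 + u)*(-823 + u) = -7*(-823 + u)*(68 + u))
-r(W(14)) = -(391748 - 7/(-4 + 14)**2 + 5285/(-4 + 14)) = -(391748 - 7*(1/10)**2 + 5285/10) = -(391748 - 7*(1/10)**2 + 5285*(1/10)) = -(391748 - 7*1/100 + 1057/2) = -(391748 - 7/100 + 1057/2) = -1*39227643/100 = -39227643/100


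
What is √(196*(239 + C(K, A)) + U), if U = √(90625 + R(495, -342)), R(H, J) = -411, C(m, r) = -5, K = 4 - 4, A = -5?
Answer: √(45864 + √90214) ≈ 214.86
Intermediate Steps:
K = 0
U = √90214 (U = √(90625 - 411) = √90214 ≈ 300.36)
√(196*(239 + C(K, A)) + U) = √(196*(239 - 5) + √90214) = √(196*234 + √90214) = √(45864 + √90214)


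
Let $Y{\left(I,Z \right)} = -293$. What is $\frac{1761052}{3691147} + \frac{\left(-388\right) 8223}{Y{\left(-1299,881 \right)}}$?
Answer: $\frac{11777209079264}{1081506071} \approx 10890.0$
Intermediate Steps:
$\frac{1761052}{3691147} + \frac{\left(-388\right) 8223}{Y{\left(-1299,881 \right)}} = \frac{1761052}{3691147} + \frac{\left(-388\right) 8223}{-293} = 1761052 \cdot \frac{1}{3691147} - - \frac{3190524}{293} = \frac{1761052}{3691147} + \frac{3190524}{293} = \frac{11777209079264}{1081506071}$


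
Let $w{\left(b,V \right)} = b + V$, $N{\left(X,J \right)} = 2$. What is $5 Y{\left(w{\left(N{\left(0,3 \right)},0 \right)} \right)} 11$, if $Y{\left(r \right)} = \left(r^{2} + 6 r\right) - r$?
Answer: $770$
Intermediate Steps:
$w{\left(b,V \right)} = V + b$
$Y{\left(r \right)} = r^{2} + 5 r$
$5 Y{\left(w{\left(N{\left(0,3 \right)},0 \right)} \right)} 11 = 5 \left(0 + 2\right) \left(5 + \left(0 + 2\right)\right) 11 = 5 \cdot 2 \left(5 + 2\right) 11 = 5 \cdot 2 \cdot 7 \cdot 11 = 5 \cdot 14 \cdot 11 = 70 \cdot 11 = 770$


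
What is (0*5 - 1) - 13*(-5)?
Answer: 64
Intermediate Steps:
(0*5 - 1) - 13*(-5) = (0 - 1) + 65 = -1 + 65 = 64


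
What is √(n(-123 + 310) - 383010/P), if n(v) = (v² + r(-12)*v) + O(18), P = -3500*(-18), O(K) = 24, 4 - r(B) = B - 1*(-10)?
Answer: √1592403393/210 ≈ 190.02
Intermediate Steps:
r(B) = -6 - B (r(B) = 4 - (B - 1*(-10)) = 4 - (B + 10) = 4 - (10 + B) = 4 + (-10 - B) = -6 - B)
P = 63000
n(v) = 24 + v² + 6*v (n(v) = (v² + (-6 - 1*(-12))*v) + 24 = (v² + (-6 + 12)*v) + 24 = (v² + 6*v) + 24 = 24 + v² + 6*v)
√(n(-123 + 310) - 383010/P) = √((24 + (-123 + 310)² + 6*(-123 + 310)) - 383010/63000) = √((24 + 187² + 6*187) - 383010*1/63000) = √((24 + 34969 + 1122) - 12767/2100) = √(36115 - 12767/2100) = √(75828733/2100) = √1592403393/210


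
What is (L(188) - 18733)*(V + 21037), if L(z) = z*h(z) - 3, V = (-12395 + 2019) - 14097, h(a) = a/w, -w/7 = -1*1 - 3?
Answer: 420277776/7 ≈ 6.0040e+7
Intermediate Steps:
w = 28 (w = -7*(-1*1 - 3) = -7*(-1 - 3) = -7*(-4) = 28)
h(a) = a/28
V = -24473 (V = -10376 - 14097 = -24473)
L(z) = -3 + z²/28 (L(z) = z*(z/28) - 3 = z²/28 - 3 = -3 + z²/28)
(L(188) - 18733)*(V + 21037) = ((-3 + (1/28)*188²) - 18733)*(-24473 + 21037) = ((-3 + (1/28)*35344) - 18733)*(-3436) = ((-3 + 8836/7) - 18733)*(-3436) = (8815/7 - 18733)*(-3436) = -122316/7*(-3436) = 420277776/7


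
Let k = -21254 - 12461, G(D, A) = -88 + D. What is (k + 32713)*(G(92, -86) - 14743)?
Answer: 14768478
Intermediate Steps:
k = -33715
(k + 32713)*(G(92, -86) - 14743) = (-33715 + 32713)*((-88 + 92) - 14743) = -1002*(4 - 14743) = -1002*(-14739) = 14768478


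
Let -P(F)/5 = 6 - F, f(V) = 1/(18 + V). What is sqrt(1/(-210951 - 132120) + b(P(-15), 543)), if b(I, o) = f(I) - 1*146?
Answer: 10*I*sqrt(16058632423270)/3316353 ≈ 12.084*I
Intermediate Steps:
P(F) = -30 + 5*F (P(F) = -5*(6 - F) = -30 + 5*F)
b(I, o) = -146 + 1/(18 + I) (b(I, o) = 1/(18 + I) - 1*146 = 1/(18 + I) - 146 = -146 + 1/(18 + I))
sqrt(1/(-210951 - 132120) + b(P(-15), 543)) = sqrt(1/(-210951 - 132120) + (-2627 - 146*(-30 + 5*(-15)))/(18 + (-30 + 5*(-15)))) = sqrt(1/(-343071) + (-2627 - 146*(-30 - 75))/(18 + (-30 - 75))) = sqrt(-1/343071 + (-2627 - 146*(-105))/(18 - 105)) = sqrt(-1/343071 + (-2627 + 15330)/(-87)) = sqrt(-1/343071 - 1/87*12703) = sqrt(-1/343071 - 12703/87) = sqrt(-1452677000/9949059) = 10*I*sqrt(16058632423270)/3316353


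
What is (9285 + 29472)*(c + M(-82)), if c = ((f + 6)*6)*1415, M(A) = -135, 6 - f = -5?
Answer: 5588565615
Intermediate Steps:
f = 11 (f = 6 - 1*(-5) = 6 + 5 = 11)
c = 144330 (c = ((11 + 6)*6)*1415 = (17*6)*1415 = 102*1415 = 144330)
(9285 + 29472)*(c + M(-82)) = (9285 + 29472)*(144330 - 135) = 38757*144195 = 5588565615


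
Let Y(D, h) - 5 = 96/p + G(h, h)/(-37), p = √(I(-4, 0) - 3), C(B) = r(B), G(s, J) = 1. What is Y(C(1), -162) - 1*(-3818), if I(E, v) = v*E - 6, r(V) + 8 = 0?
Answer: 141450/37 - 32*I ≈ 3823.0 - 32.0*I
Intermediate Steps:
r(V) = -8 (r(V) = -8 + 0 = -8)
C(B) = -8
I(E, v) = -6 + E*v (I(E, v) = E*v - 6 = -6 + E*v)
p = 3*I (p = √((-6 - 4*0) - 3) = √((-6 + 0) - 3) = √(-6 - 3) = √(-9) = 3*I ≈ 3.0*I)
Y(D, h) = 184/37 - 32*I (Y(D, h) = 5 + (96/((3*I)) + 1/(-37)) = 5 + (96*(-I/3) + 1*(-1/37)) = 5 + (-32*I - 1/37) = 5 + (-1/37 - 32*I) = 184/37 - 32*I)
Y(C(1), -162) - 1*(-3818) = (184/37 - 32*I) - 1*(-3818) = (184/37 - 32*I) + 3818 = 141450/37 - 32*I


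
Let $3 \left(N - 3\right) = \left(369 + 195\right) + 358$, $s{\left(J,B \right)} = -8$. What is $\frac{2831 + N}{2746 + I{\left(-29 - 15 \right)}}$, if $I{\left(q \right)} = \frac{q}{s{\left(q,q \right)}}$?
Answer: $\frac{18848}{16509} \approx 1.1417$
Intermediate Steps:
$I{\left(q \right)} = - \frac{q}{8}$ ($I{\left(q \right)} = \frac{q}{-8} = q \left(- \frac{1}{8}\right) = - \frac{q}{8}$)
$N = \frac{931}{3}$ ($N = 3 + \frac{\left(369 + 195\right) + 358}{3} = 3 + \frac{564 + 358}{3} = 3 + \frac{1}{3} \cdot 922 = 3 + \frac{922}{3} = \frac{931}{3} \approx 310.33$)
$\frac{2831 + N}{2746 + I{\left(-29 - 15 \right)}} = \frac{2831 + \frac{931}{3}}{2746 - \frac{-29 - 15}{8}} = \frac{9424}{3 \left(2746 - \frac{-29 - 15}{8}\right)} = \frac{9424}{3 \left(2746 - - \frac{11}{2}\right)} = \frac{9424}{3 \left(2746 + \frac{11}{2}\right)} = \frac{9424}{3 \cdot \frac{5503}{2}} = \frac{9424}{3} \cdot \frac{2}{5503} = \frac{18848}{16509}$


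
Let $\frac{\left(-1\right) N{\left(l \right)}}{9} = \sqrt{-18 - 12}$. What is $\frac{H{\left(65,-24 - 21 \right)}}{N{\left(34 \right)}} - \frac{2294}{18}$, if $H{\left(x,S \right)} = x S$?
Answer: $- \frac{1147}{9} - \frac{65 i \sqrt{30}}{6} \approx -127.44 - 59.337 i$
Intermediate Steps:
$H{\left(x,S \right)} = S x$
$N{\left(l \right)} = - 9 i \sqrt{30}$ ($N{\left(l \right)} = - 9 \sqrt{-18 - 12} = - 9 \sqrt{-30} = - 9 i \sqrt{30}$)
$\frac{H{\left(65,-24 - 21 \right)}}{N{\left(34 \right)}} - \frac{2294}{18} = \frac{\left(-24 - 21\right) 65}{\left(-9\right) i \sqrt{30}} - \frac{2294}{18} = \left(-24 - 21\right) 65 \frac{i \sqrt{30}}{270} - \frac{1147}{9} = \left(-45\right) 65 \frac{i \sqrt{30}}{270} - \frac{1147}{9} = - 2925 \frac{i \sqrt{30}}{270} - \frac{1147}{9} = - \frac{65 i \sqrt{30}}{6} - \frac{1147}{9} = - \frac{1147}{9} - \frac{65 i \sqrt{30}}{6}$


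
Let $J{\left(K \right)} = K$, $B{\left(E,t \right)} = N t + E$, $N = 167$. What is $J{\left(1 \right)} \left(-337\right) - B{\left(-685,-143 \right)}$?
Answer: $24229$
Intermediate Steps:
$B{\left(E,t \right)} = E + 167 t$ ($B{\left(E,t \right)} = 167 t + E = E + 167 t$)
$J{\left(1 \right)} \left(-337\right) - B{\left(-685,-143 \right)} = 1 \left(-337\right) - \left(-685 + 167 \left(-143\right)\right) = -337 - \left(-685 - 23881\right) = -337 - -24566 = -337 + 24566 = 24229$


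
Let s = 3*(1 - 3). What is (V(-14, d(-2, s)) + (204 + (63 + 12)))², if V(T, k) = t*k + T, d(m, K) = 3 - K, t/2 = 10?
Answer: 198025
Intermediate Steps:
t = 20 (t = 2*10 = 20)
s = -6 (s = 3*(-2) = -6)
V(T, k) = T + 20*k (V(T, k) = 20*k + T = T + 20*k)
(V(-14, d(-2, s)) + (204 + (63 + 12)))² = ((-14 + 20*(3 - 1*(-6))) + (204 + (63 + 12)))² = ((-14 + 20*(3 + 6)) + (204 + 75))² = ((-14 + 20*9) + 279)² = ((-14 + 180) + 279)² = (166 + 279)² = 445² = 198025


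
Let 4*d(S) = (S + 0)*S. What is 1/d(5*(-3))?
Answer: 4/225 ≈ 0.017778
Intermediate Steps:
d(S) = S**2/4 (d(S) = ((S + 0)*S)/4 = (S*S)/4 = S**2/4)
1/d(5*(-3)) = 1/((5*(-3))**2/4) = 1/((1/4)*(-15)**2) = 1/((1/4)*225) = 1/(225/4) = 4/225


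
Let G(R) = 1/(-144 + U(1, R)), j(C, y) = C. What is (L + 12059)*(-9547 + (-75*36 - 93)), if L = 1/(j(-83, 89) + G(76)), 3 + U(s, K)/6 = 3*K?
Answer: -14895225499780/100097 ≈ -1.4881e+8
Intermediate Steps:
U(s, K) = -18 + 18*K (U(s, K) = -18 + 6*(3*K) = -18 + 18*K)
G(R) = 1/(-162 + 18*R) (G(R) = 1/(-144 + (-18 + 18*R)) = 1/(-162 + 18*R))
L = -1206/100097 (L = 1/(-83 + 1/(18*(-9 + 76))) = 1/(-83 + (1/18)/67) = 1/(-83 + (1/18)*(1/67)) = 1/(-83 + 1/1206) = 1/(-100097/1206) = -1206/100097 ≈ -0.012048)
(L + 12059)*(-9547 + (-75*36 - 93)) = (-1206/100097 + 12059)*(-9547 + (-75*36 - 93)) = 1207068517*(-9547 + (-2700 - 93))/100097 = 1207068517*(-9547 - 2793)/100097 = (1207068517/100097)*(-12340) = -14895225499780/100097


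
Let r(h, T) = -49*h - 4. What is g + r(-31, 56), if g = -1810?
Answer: -295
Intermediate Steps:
r(h, T) = -4 - 49*h
g + r(-31, 56) = -1810 + (-4 - 49*(-31)) = -1810 + (-4 + 1519) = -1810 + 1515 = -295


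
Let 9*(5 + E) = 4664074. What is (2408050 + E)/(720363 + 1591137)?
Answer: 26336479/20803500 ≈ 1.2660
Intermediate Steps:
E = 4664029/9 (E = -5 + (1/9)*4664074 = -5 + 4664074/9 = 4664029/9 ≈ 5.1823e+5)
(2408050 + E)/(720363 + 1591137) = (2408050 + 4664029/9)/(720363 + 1591137) = (26336479/9)/2311500 = (26336479/9)*(1/2311500) = 26336479/20803500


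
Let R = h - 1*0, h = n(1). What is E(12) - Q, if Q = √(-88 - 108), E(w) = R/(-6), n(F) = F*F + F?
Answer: -⅓ - 14*I ≈ -0.33333 - 14.0*I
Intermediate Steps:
n(F) = F + F² (n(F) = F² + F = F + F²)
h = 2 (h = 1*(1 + 1) = 1*2 = 2)
R = 2 (R = 2 - 1*0 = 2 + 0 = 2)
E(w) = -⅓ (E(w) = 2/(-6) = 2*(-⅙) = -⅓)
Q = 14*I (Q = √(-196) = 14*I ≈ 14.0*I)
E(12) - Q = -⅓ - 14*I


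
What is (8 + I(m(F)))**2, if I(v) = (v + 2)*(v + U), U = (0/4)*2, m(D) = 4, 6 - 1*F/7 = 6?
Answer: 1024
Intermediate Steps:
F = 0 (F = 42 - 7*6 = 42 - 42 = 0)
U = 0 (U = (0*(1/4))*2 = 0*2 = 0)
I(v) = v*(2 + v) (I(v) = (v + 2)*(v + 0) = (2 + v)*v = v*(2 + v))
(8 + I(m(F)))**2 = (8 + 4*(2 + 4))**2 = (8 + 4*6)**2 = (8 + 24)**2 = 32**2 = 1024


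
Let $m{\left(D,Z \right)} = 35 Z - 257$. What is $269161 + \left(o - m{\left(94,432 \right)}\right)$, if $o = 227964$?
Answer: $482262$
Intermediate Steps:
$m{\left(D,Z \right)} = -257 + 35 Z$
$269161 + \left(o - m{\left(94,432 \right)}\right) = 269161 + \left(227964 - \left(-257 + 35 \cdot 432\right)\right) = 269161 + \left(227964 - \left(-257 + 15120\right)\right) = 269161 + \left(227964 - 14863\right) = 269161 + 213101 = 482262$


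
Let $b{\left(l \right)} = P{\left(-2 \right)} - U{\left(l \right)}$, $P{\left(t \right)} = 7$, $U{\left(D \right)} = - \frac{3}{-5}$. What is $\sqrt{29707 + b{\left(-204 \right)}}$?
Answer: $\frac{\sqrt{742835}}{5} \approx 172.38$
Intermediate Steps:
$U{\left(D \right)} = \frac{3}{5}$ ($U{\left(D \right)} = \left(-3\right) \left(- \frac{1}{5}\right) = \frac{3}{5}$)
$b{\left(l \right)} = \frac{32}{5}$ ($b{\left(l \right)} = 7 - \frac{3}{5} = \frac{32}{5}$)
$\sqrt{29707 + b{\left(-204 \right)}} = \sqrt{29707 + \frac{32}{5}} = \sqrt{\frac{148567}{5}} = \frac{\sqrt{742835}}{5}$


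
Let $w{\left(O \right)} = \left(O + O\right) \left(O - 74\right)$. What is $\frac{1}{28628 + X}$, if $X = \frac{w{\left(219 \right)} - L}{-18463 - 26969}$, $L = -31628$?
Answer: $\frac{22716}{650266079} \approx 3.4933 \cdot 10^{-5}$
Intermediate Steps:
$w{\left(O \right)} = 2 O \left(-74 + O\right)$
$X = - \frac{47569}{22716}$ ($X = \frac{2 \cdot 219 \left(-74 + 219\right) - -31628}{-18463 - 26969} = \frac{2 \cdot 219 \cdot 145 + 31628}{-45432} = \left(63510 + 31628\right) \left(- \frac{1}{45432}\right) = 95138 \left(- \frac{1}{45432}\right) = - \frac{47569}{22716} \approx -2.0941$)
$\frac{1}{28628 + X} = \frac{1}{28628 - \frac{47569}{22716}} = \frac{1}{\frac{650266079}{22716}} = \frac{22716}{650266079}$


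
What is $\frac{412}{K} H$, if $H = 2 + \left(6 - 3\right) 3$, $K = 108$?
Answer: $\frac{1133}{27} \approx 41.963$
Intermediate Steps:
$H = 11$ ($H = 2 + \left(6 - 3\right) 3 = 2 + 3 \cdot 3 = 2 + 9 = 11$)
$\frac{412}{K} H = \frac{412}{108} \cdot 11 = 412 \cdot \frac{1}{108} \cdot 11 = \frac{103}{27} \cdot 11 = \frac{1133}{27}$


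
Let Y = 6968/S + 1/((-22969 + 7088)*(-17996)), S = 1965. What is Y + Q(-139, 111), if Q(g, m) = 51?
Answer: 30632309323073/561586145340 ≈ 54.546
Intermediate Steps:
Y = 1991415910733/561586145340 (Y = 6968/1965 + 1/((-22969 + 7088)*(-17996)) = 6968*(1/1965) - 1/17996/(-15881) = 6968/1965 - 1/15881*(-1/17996) = 6968/1965 + 1/285794476 = 1991415910733/561586145340 ≈ 3.5461)
Y + Q(-139, 111) = 1991415910733/561586145340 + 51 = 30632309323073/561586145340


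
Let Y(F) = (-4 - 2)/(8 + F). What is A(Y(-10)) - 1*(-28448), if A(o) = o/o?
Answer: 28449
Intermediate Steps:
Y(F) = -6/(8 + F)
A(o) = 1
A(Y(-10)) - 1*(-28448) = 1 - 1*(-28448) = 1 + 28448 = 28449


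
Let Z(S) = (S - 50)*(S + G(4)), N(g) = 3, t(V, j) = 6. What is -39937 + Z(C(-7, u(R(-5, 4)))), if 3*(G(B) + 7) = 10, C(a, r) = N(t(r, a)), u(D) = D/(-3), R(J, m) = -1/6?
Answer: -119717/3 ≈ -39906.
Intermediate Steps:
R(J, m) = -⅙ (R(J, m) = -1*⅙ = -⅙)
u(D) = -D/3 (u(D) = D*(-⅓) = -D/3)
C(a, r) = 3
G(B) = -11/3 (G(B) = -7 + (⅓)*10 = -7 + 10/3 = -11/3)
Z(S) = (-50 + S)*(-11/3 + S) (Z(S) = (S - 50)*(S - 11/3) = (-50 + S)*(-11/3 + S))
-39937 + Z(C(-7, u(R(-5, 4)))) = -39937 + (550/3 + 3² - 161/3*3) = -39937 + (550/3 + 9 - 161) = -39937 + 94/3 = -119717/3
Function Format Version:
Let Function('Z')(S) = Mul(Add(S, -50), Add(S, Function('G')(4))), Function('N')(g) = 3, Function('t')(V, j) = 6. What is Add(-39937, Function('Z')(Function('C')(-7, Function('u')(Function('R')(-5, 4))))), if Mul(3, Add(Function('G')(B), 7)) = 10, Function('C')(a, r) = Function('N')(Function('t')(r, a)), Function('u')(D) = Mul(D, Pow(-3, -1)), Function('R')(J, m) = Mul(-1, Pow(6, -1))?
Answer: Rational(-119717, 3) ≈ -39906.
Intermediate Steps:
Function('R')(J, m) = Rational(-1, 6) (Function('R')(J, m) = Mul(-1, Rational(1, 6)) = Rational(-1, 6))
Function('u')(D) = Mul(Rational(-1, 3), D) (Function('u')(D) = Mul(D, Rational(-1, 3)) = Mul(Rational(-1, 3), D))
Function('C')(a, r) = 3
Function('G')(B) = Rational(-11, 3) (Function('G')(B) = Add(-7, Mul(Rational(1, 3), 10)) = Add(-7, Rational(10, 3)) = Rational(-11, 3))
Function('Z')(S) = Mul(Add(-50, S), Add(Rational(-11, 3), S)) (Function('Z')(S) = Mul(Add(S, -50), Add(S, Rational(-11, 3))) = Mul(Add(-50, S), Add(Rational(-11, 3), S)))
Add(-39937, Function('Z')(Function('C')(-7, Function('u')(Function('R')(-5, 4))))) = Add(-39937, Add(Rational(550, 3), Pow(3, 2), Mul(Rational(-161, 3), 3))) = Add(-39937, Add(Rational(550, 3), 9, -161)) = Add(-39937, Rational(94, 3)) = Rational(-119717, 3)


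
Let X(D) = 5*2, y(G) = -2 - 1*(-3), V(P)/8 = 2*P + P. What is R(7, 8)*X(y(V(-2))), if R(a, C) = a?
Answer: 70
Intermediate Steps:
V(P) = 24*P (V(P) = 8*(2*P + P) = 8*(3*P) = 24*P)
y(G) = 1 (y(G) = -2 + 3 = 1)
X(D) = 10
R(7, 8)*X(y(V(-2))) = 7*10 = 70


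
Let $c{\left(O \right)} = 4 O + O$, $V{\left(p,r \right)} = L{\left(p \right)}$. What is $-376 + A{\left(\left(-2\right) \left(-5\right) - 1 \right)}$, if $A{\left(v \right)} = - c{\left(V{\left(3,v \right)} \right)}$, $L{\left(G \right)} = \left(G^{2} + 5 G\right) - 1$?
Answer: $-491$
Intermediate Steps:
$L{\left(G \right)} = -1 + G^{2} + 5 G$
$V{\left(p,r \right)} = -1 + p^{2} + 5 p$
$c{\left(O \right)} = 5 O$
$A{\left(v \right)} = -115$ ($A{\left(v \right)} = - 5 \left(-1 + 3^{2} + 5 \cdot 3\right) = - 5 \left(-1 + 9 + 15\right) = - 5 \cdot 23 = \left(-1\right) 115 = -115$)
$-376 + A{\left(\left(-2\right) \left(-5\right) - 1 \right)} = -376 - 115 = -491$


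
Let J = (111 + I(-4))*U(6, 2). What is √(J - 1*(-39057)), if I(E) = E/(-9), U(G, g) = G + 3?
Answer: 2*√10015 ≈ 200.15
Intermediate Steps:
U(G, g) = 3 + G
I(E) = -E/9 (I(E) = E*(-⅑) = -E/9)
J = 1003 (J = (111 - ⅑*(-4))*(3 + 6) = (111 + 4/9)*9 = (1003/9)*9 = 1003)
√(J - 1*(-39057)) = √(1003 - 1*(-39057)) = √(1003 + 39057) = √40060 = 2*√10015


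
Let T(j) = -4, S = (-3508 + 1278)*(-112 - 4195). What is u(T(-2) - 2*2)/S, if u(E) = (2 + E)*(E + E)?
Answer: 48/4802305 ≈ 9.9952e-6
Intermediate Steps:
S = 9604610 (S = -2230*(-4307) = 9604610)
u(E) = 2*E*(2 + E) (u(E) = (2 + E)*(2*E) = 2*E*(2 + E))
u(T(-2) - 2*2)/S = (2*(-4 - 2*2)*(2 + (-4 - 2*2)))/9604610 = (2*(-4 - 4)*(2 + (-4 - 4)))*(1/9604610) = (2*(-8)*(2 - 8))*(1/9604610) = (2*(-8)*(-6))*(1/9604610) = 96*(1/9604610) = 48/4802305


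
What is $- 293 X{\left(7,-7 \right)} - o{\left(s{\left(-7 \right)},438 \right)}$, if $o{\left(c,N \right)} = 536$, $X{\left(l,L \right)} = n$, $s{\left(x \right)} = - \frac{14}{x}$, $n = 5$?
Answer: $-2001$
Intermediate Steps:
$X{\left(l,L \right)} = 5$
$- 293 X{\left(7,-7 \right)} - o{\left(s{\left(-7 \right)},438 \right)} = \left(-293\right) 5 - 536 = -1465 - 536 = -2001$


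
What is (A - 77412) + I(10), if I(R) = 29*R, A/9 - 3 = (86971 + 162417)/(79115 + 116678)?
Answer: -15092416843/195793 ≈ -77084.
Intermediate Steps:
A = 7530903/195793 (A = 27 + 9*((86971 + 162417)/(79115 + 116678)) = 27 + 9*(249388/195793) = 27 + 2244492/195793 = 7530903/195793 ≈ 38.464)
(A - 77412) + I(10) = (7530903/195793 - 77412) + 29*10 = -15149196813/195793 + 290 = -15092416843/195793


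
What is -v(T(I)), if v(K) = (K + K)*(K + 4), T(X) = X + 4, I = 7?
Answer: -330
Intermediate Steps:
T(X) = 4 + X
v(K) = 2*K*(4 + K) (v(K) = (2*K)*(4 + K) = 2*K*(4 + K))
-v(T(I)) = -2*(4 + 7)*(4 + (4 + 7)) = -2*11*(4 + 11) = -2*11*15 = -1*330 = -330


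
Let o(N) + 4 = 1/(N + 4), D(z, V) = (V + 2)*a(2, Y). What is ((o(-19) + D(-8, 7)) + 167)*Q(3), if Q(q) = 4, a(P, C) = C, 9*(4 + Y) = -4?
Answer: 7376/15 ≈ 491.73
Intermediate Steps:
Y = -40/9 (Y = -4 + (1/9)*(-4) = -4 - 4/9 = -40/9 ≈ -4.4444)
D(z, V) = -80/9 - 40*V/9 (D(z, V) = (V + 2)*(-40/9) = (2 + V)*(-40/9) = -80/9 - 40*V/9)
o(N) = -4 + 1/(4 + N) (o(N) = -4 + 1/(N + 4) = -4 + 1/(4 + N))
((o(-19) + D(-8, 7)) + 167)*Q(3) = (((-15 - 4*(-19))/(4 - 19) + (-80/9 - 40/9*7)) + 167)*4 = (((-15 + 76)/(-15) + (-80/9 - 280/9)) + 167)*4 = ((-1/15*61 - 40) + 167)*4 = ((-61/15 - 40) + 167)*4 = (-661/15 + 167)*4 = (1844/15)*4 = 7376/15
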